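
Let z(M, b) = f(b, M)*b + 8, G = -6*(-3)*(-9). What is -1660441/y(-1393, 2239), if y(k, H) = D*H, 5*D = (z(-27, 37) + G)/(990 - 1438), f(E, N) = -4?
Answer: -1859693920/338089 ≈ -5500.6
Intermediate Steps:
G = -162 (G = 18*(-9) = -162)
z(M, b) = 8 - 4*b (z(M, b) = -4*b + 8 = 8 - 4*b)
D = 151/1120 (D = (((8 - 4*37) - 162)/(990 - 1438))/5 = (((8 - 148) - 162)/(-448))/5 = ((-140 - 162)*(-1/448))/5 = (-302*(-1/448))/5 = (⅕)*(151/224) = 151/1120 ≈ 0.13482)
y(k, H) = 151*H/1120
-1660441/y(-1393, 2239) = -1660441/((151/1120)*2239) = -1660441/338089/1120 = -1660441*1120/338089 = -1859693920/338089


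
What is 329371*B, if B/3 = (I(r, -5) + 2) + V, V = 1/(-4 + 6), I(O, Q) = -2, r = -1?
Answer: 988113/2 ≈ 4.9406e+5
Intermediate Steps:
V = 1/2 ≈ 0.50000
B = 3/2 (B = 3*((-2 + 2) + 1/2) = 3*(0 + 1/2) = 3*(1/2) = 3/2 ≈ 1.5000)
329371*B = 329371*(3/2) = 988113/2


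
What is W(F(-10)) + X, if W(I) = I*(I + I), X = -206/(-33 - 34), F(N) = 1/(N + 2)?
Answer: 6659/2144 ≈ 3.1059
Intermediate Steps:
F(N) = 1/(2 + N)
X = 206/67 (X = -206/(-67) = -1/67*(-206) = 206/67 ≈ 3.0746)
W(I) = 2*I² (W(I) = I*(2*I) = 2*I²)
W(F(-10)) + X = 2*(1/(2 - 10))² + 206/67 = 2*(1/(-8))² + 206/67 = 2*(-⅛)² + 206/67 = 2*(1/64) + 206/67 = 1/32 + 206/67 = 6659/2144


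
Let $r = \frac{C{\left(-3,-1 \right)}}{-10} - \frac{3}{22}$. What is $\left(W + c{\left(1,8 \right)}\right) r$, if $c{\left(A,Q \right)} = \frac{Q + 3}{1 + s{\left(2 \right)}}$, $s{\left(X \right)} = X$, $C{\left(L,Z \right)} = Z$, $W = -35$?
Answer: $\frac{188}{165} \approx 1.1394$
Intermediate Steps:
$r = - \frac{2}{55}$ ($r = - \frac{1}{-10} - \frac{3}{22} = \left(-1\right) \left(- \frac{1}{10}\right) - \frac{3}{22} = \frac{1}{10} - \frac{3}{22} = - \frac{2}{55} \approx -0.036364$)
$c{\left(A,Q \right)} = 1 + \frac{Q}{3}$ ($c{\left(A,Q \right)} = \frac{Q + 3}{1 + 2} = \frac{3 + Q}{3} = \left(3 + Q\right) \frac{1}{3} = 1 + \frac{Q}{3}$)
$\left(W + c{\left(1,8 \right)}\right) r = \left(-35 + \left(1 + \frac{1}{3} \cdot 8\right)\right) \left(- \frac{2}{55}\right) = \left(-35 + \left(1 + \frac{8}{3}\right)\right) \left(- \frac{2}{55}\right) = \left(-35 + \frac{11}{3}\right) \left(- \frac{2}{55}\right) = \left(- \frac{94}{3}\right) \left(- \frac{2}{55}\right) = \frac{188}{165}$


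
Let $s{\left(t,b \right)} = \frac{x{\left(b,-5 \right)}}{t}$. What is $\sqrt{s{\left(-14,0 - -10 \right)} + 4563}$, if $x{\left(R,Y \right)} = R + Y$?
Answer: $\frac{\sqrt{894278}}{14} \approx 67.547$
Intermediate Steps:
$s{\left(t,b \right)} = \frac{-5 + b}{t}$ ($s{\left(t,b \right)} = \frac{b - 5}{t} = \frac{-5 + b}{t}$)
$\sqrt{s{\left(-14,0 - -10 \right)} + 4563} = \sqrt{\frac{-5 + \left(0 - -10\right)}{-14} + 4563} = \sqrt{- \frac{-5 + \left(0 + 10\right)}{14} + 4563} = \sqrt{- \frac{-5 + 10}{14} + 4563} = \sqrt{\left(- \frac{1}{14}\right) 5 + 4563} = \sqrt{- \frac{5}{14} + 4563} = \sqrt{\frac{63877}{14}} = \frac{\sqrt{894278}}{14}$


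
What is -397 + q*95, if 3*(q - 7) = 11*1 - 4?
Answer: 1469/3 ≈ 489.67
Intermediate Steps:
q = 28/3 (q = 7 + (11*1 - 4)/3 = 7 + (11 - 4)/3 = 7 + (1/3)*7 = 7 + 7/3 = 28/3 ≈ 9.3333)
-397 + q*95 = -397 + (28/3)*95 = -397 + 2660/3 = 1469/3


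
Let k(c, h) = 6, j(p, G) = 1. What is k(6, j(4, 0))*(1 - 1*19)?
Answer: -108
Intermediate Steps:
k(6, j(4, 0))*(1 - 1*19) = 6*(1 - 1*19) = 6*(1 - 19) = 6*(-18) = -108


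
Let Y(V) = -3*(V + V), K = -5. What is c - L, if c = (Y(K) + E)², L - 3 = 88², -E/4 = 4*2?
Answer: -7743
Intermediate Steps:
E = -32 (E = -16*2 = -4*8 = -32)
Y(V) = -6*V
L = 7747 (L = 3 + 88² = 3 + 7744 = 7747)
c = 4 (c = (-6*(-5) - 32)² = (30 - 32)² = (-2)² = 4)
c - L = 4 - 1*7747 = 4 - 7747 = -7743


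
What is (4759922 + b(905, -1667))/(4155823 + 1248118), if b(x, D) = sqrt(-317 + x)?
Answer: 4759922/5403941 + 14*sqrt(3)/5403941 ≈ 0.88083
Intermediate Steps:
(4759922 + b(905, -1667))/(4155823 + 1248118) = (4759922 + sqrt(-317 + 905))/(4155823 + 1248118) = (4759922 + sqrt(588))/5403941 = (4759922 + 14*sqrt(3))*(1/5403941) = 4759922/5403941 + 14*sqrt(3)/5403941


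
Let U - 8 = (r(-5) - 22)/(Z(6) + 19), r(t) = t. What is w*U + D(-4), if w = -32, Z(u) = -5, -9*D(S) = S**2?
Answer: -12352/63 ≈ -196.06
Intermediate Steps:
D(S) = -S**2/9
U = 85/14 (U = 8 + (-5 - 22)/(-5 + 19) = 8 - 27/14 = 85/14 ≈ 6.0714)
w*U + D(-4) = -32*85/14 - 1/9*(-4)**2 = -1360/7 - 1/9*16 = -1360/7 - 16/9 = -12352/63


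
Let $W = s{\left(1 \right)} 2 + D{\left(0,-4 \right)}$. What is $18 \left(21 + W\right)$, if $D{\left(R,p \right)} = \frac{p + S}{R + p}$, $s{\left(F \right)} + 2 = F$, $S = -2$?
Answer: $369$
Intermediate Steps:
$s{\left(F \right)} = -2 + F$
$D{\left(R,p \right)} = \frac{-2 + p}{R + p}$ ($D{\left(R,p \right)} = \frac{p - 2}{R + p} = \frac{-2 + p}{R + p}$)
$W = - \frac{1}{2}$ ($W = \left(-2 + 1\right) 2 + \frac{-2 - 4}{0 - 4} = \left(-1\right) 2 + \frac{1}{-4} \left(-6\right) = -2 - - \frac{3}{2} = -2 + \frac{3}{2} = - \frac{1}{2} \approx -0.5$)
$18 \left(21 + W\right) = 18 \left(21 - \frac{1}{2}\right) = 18 \cdot \frac{41}{2} = 369$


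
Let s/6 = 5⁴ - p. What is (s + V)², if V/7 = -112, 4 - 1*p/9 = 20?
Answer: 14668900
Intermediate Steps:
p = -144 (p = 36 - 9*20 = 36 - 180 = -144)
V = -784 (V = 7*(-112) = -784)
s = 4614 (s = 6*(5⁴ - 1*(-144)) = 6*(625 + 144) = 6*769 = 4614)
(s + V)² = (4614 - 784)² = 3830² = 14668900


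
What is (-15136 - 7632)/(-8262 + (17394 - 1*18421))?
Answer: 22768/9289 ≈ 2.4511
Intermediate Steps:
(-15136 - 7632)/(-8262 + (17394 - 1*18421)) = -22768/(-8262 + (17394 - 18421)) = -22768/(-8262 - 1027) = -22768/(-9289) = -22768*(-1/9289) = 22768/9289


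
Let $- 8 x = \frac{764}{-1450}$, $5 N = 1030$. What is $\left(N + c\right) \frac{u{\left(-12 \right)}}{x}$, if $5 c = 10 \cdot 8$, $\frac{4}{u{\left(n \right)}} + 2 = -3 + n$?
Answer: $- \frac{2575200}{3247} \approx -793.1$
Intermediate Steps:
$u{\left(n \right)} = \frac{4}{-5 + n}$ ($u{\left(n \right)} = \frac{4}{-2 + \left(-3 + n\right)} = \frac{4}{-5 + n}$)
$N = 206$ ($N = \frac{1}{5} \cdot 1030 = 206$)
$c = 16$ ($c = \frac{10 \cdot 8}{5} = \frac{1}{5} \cdot 80 = 16$)
$x = \frac{191}{2900}$ ($x = - \frac{764 \frac{1}{-1450}}{8} = - \frac{764 \left(- \frac{1}{1450}\right)}{8} = \left(- \frac{1}{8}\right) \left(- \frac{382}{725}\right) = \frac{191}{2900} \approx 0.065862$)
$\left(N + c\right) \frac{u{\left(-12 \right)}}{x} = \left(206 + 16\right) \frac{4 \frac{1}{-5 - 12}}{\frac{191}{2900}} = 222 \frac{4}{-17} \cdot \frac{2900}{191} = 222 \cdot 4 \left(- \frac{1}{17}\right) \frac{2900}{191} = 222 \left(\left(- \frac{4}{17}\right) \frac{2900}{191}\right) = 222 \left(- \frac{11600}{3247}\right) = - \frac{2575200}{3247}$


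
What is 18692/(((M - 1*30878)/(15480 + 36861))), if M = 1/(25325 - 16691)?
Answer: -8447142730248/266600651 ≈ -31685.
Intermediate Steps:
M = 1/8634 ≈ 0.00011582
18692/(((M - 1*30878)/(15480 + 36861))) = 18692/(((1/8634 - 1*30878)/(15480 + 36861))) = 18692/(((1/8634 - 30878)/52341)) = 18692/((-266600651/8634*1/52341)) = 18692/(-266600651/451912194) = 18692*(-451912194/266600651) = -8447142730248/266600651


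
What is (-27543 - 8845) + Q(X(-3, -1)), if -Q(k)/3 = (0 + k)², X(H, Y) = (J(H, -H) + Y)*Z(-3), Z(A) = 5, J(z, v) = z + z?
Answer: -40063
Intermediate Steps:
J(z, v) = 2*z
X(H, Y) = 5*Y + 10*H (X(H, Y) = (2*H + Y)*5 = (Y + 2*H)*5 = 5*Y + 10*H)
Q(k) = -3*k² (Q(k) = -3*(0 + k)² = -3*k²)
(-27543 - 8845) + Q(X(-3, -1)) = (-27543 - 8845) - 3*(5*(-1) + 10*(-3))² = -36388 - 3*(-5 - 30)² = -36388 - 3*(-35)² = -36388 - 3*1225 = -36388 - 3675 = -40063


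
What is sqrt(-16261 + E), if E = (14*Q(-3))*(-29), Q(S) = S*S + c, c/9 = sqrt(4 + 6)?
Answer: sqrt(-19915 - 3654*sqrt(10)) ≈ 177.4*I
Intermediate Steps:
c = 9*sqrt(10) (c = 9*sqrt(4 + 6) = 9*sqrt(10) ≈ 28.461)
Q(S) = S**2 + 9*sqrt(10) (Q(S) = S*S + 9*sqrt(10) = S**2 + 9*sqrt(10))
E = -3654 - 3654*sqrt(10) (E = (14*((-3)**2 + 9*sqrt(10)))*(-29) = (14*(9 + 9*sqrt(10)))*(-29) = (126 + 126*sqrt(10))*(-29) = -3654 - 3654*sqrt(10) ≈ -15209.)
sqrt(-16261 + E) = sqrt(-16261 + (-3654 - 3654*sqrt(10))) = sqrt(-19915 - 3654*sqrt(10))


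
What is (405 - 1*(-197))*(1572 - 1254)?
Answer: 191436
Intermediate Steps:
(405 - 1*(-197))*(1572 - 1254) = (405 + 197)*318 = 602*318 = 191436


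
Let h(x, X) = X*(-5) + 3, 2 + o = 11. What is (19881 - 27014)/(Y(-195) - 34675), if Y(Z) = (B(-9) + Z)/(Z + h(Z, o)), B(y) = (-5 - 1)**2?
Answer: 563507/2739272 ≈ 0.20571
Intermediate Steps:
o = 9 (o = -2 + 11 = 9)
h(x, X) = 3 - 5*X (h(x, X) = -5*X + 3 = 3 - 5*X)
B(y) = 36 (B(y) = (-6)**2 = 36)
Y(Z) = (36 + Z)/(-42 + Z) (Y(Z) = (36 + Z)/(Z + (3 - 5*9)) = (36 + Z)/(Z + (3 - 45)) = (36 + Z)/(Z - 42) = (36 + Z)/(-42 + Z))
(19881 - 27014)/(Y(-195) - 34675) = (19881 - 27014)/((36 - 195)/(-42 - 195) - 34675) = -7133/(-159/(-237) - 34675) = -7133/(-1/237*(-159) - 34675) = -7133/(53/79 - 34675) = -7133/(-2739272/79) = -7133*(-79/2739272) = 563507/2739272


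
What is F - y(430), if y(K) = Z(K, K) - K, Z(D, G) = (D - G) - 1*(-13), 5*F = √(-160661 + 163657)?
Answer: 417 + 2*√749/5 ≈ 427.95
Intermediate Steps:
F = 2*√749/5 (F = √(-160661 + 163657)/5 = √2996/5 = (2*√749)/5 = 2*√749/5 ≈ 10.947)
Z(D, G) = 13 + D - G (Z(D, G) = (D - G) + 13 = 13 + D - G)
y(K) = 13 - K (y(K) = (13 + K - K) - K = 13 - K)
F - y(430) = 2*√749/5 - (13 - 1*430) = 2*√749/5 - (13 - 430) = 2*√749/5 - 1*(-417) = 2*√749/5 + 417 = 417 + 2*√749/5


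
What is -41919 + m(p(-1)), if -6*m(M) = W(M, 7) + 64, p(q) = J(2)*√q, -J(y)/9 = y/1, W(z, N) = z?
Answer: -125789/3 + 3*I ≈ -41930.0 + 3.0*I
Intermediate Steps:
J(y) = -9*y (J(y) = -9*y/1 = -9*y)
p(q) = -18*√q (p(q) = (-9*2)*√q = -18*√q)
m(M) = -32/3 - M/6 (m(M) = -(M + 64)/6 = -(64 + M)/6 = -32/3 - M/6)
-41919 + m(p(-1)) = -41919 + (-32/3 - (-3)*√(-1)) = -41919 + (-32/3 - (-3)*I) = -41919 + (-32/3 + 3*I) = -125789/3 + 3*I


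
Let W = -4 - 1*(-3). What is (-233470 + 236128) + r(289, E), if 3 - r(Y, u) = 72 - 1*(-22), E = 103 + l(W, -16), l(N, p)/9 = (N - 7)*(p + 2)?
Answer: 2567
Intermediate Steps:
W = -1 (W = -4 + 3 = -1)
l(N, p) = 9*(-7 + N)*(2 + p) (l(N, p) = 9*((N - 7)*(p + 2)) = 9*((-7 + N)*(2 + p)) = 9*(-7 + N)*(2 + p))
E = 1111 (E = 103 + (-126 - 63*(-16) + 18*(-1) + 9*(-1)*(-16)) = 103 + (-126 + 1008 - 18 + 144) = 103 + 1008 = 1111)
r(Y, u) = -91 (r(Y, u) = 3 - (72 - 1*(-22)) = 3 - (72 + 22) = 3 - 1*94 = 3 - 94 = -91)
(-233470 + 236128) + r(289, E) = (-233470 + 236128) - 91 = 2658 - 91 = 2567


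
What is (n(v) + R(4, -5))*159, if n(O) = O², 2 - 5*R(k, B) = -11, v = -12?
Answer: 116547/5 ≈ 23309.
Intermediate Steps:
R(k, B) = 13/5 (R(k, B) = ⅖ - ⅕*(-11) = ⅖ + 11/5 = 13/5)
(n(v) + R(4, -5))*159 = ((-12)² + 13/5)*159 = (144 + 13/5)*159 = (733/5)*159 = 116547/5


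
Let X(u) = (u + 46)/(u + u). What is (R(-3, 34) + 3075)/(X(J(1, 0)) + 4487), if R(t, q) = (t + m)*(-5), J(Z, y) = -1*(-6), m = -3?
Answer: 9315/13474 ≈ 0.69133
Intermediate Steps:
J(Z, y) = 6
X(u) = (46 + u)/(2*u) (X(u) = (46 + u)/((2*u)) = (46 + u)*(1/(2*u)) = (46 + u)/(2*u))
R(t, q) = 15 - 5*t (R(t, q) = (t - 3)*(-5) = (-3 + t)*(-5) = 15 - 5*t)
(R(-3, 34) + 3075)/(X(J(1, 0)) + 4487) = ((15 - 5*(-3)) + 3075)/((½)*(46 + 6)/6 + 4487) = ((15 + 15) + 3075)/((½)*(⅙)*52 + 4487) = (30 + 3075)/(13/3 + 4487) = 3105/(13474/3) = 3105*(3/13474) = 9315/13474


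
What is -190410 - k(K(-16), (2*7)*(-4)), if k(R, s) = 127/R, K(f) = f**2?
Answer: -48745087/256 ≈ -1.9041e+5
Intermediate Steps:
-190410 - k(K(-16), (2*7)*(-4)) = -190410 - 127/((-16)**2) = -190410 - 127/256 = -48745087/256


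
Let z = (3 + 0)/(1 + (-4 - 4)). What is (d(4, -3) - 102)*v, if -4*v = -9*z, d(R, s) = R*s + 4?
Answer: 1485/14 ≈ 106.07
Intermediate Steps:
d(R, s) = 4 + R*s
z = -3/7 (z = 3/(1 - 8) = 3/(-7) = 3*(-⅐) = -3/7 ≈ -0.42857)
v = -27/28 (v = -(-9)*(-3)/(4*7) = -¼*27/7 = -27/28 ≈ -0.96429)
(d(4, -3) - 102)*v = ((4 + 4*(-3)) - 102)*(-27/28) = ((4 - 12) - 102)*(-27/28) = (-8 - 102)*(-27/28) = -110*(-27/28) = 1485/14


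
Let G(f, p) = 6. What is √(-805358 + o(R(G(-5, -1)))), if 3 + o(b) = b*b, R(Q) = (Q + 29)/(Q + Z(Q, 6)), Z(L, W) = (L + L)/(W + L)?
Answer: 2*I*√201334 ≈ 897.41*I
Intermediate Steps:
Z(L, W) = 2*L/(L + W) (Z(L, W) = (2*L)/(L + W) = 2*L/(L + W))
R(Q) = (29 + Q)/(Q + 2*Q/(6 + Q)) (R(Q) = (Q + 29)/(Q + 2*Q/(Q + 6)) = (29 + Q)/(Q + 2*Q/(6 + Q)))
o(b) = -3 + b² (o(b) = -3 + b*b = -3 + b²)
√(-805358 + o(R(G(-5, -1)))) = √(-805358 + (-3 + ((6 + 6)*(29 + 6)/(6*(8 + 6)))²)) = √(-805358 + (-3 + ((⅙)*12*35/14)²)) = √(-805358 + (-3 + ((⅙)*(1/14)*12*35)²)) = √(-805358 + (-3 + 5²)) = √(-805358 + (-3 + 25)) = √(-805358 + 22) = √(-805336) = 2*I*√201334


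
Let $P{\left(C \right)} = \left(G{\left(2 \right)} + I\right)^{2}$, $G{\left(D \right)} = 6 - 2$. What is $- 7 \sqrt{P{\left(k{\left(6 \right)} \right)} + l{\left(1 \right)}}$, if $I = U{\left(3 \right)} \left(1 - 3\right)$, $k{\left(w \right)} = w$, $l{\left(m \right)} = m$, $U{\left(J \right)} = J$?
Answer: $- 7 \sqrt{5} \approx -15.652$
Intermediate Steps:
$G{\left(D \right)} = 4$
$I = -6$ ($I = 3 \left(1 - 3\right) = 3 \left(-2\right) = -6$)
$P{\left(C \right)} = 4$ ($P{\left(C \right)} = \left(4 - 6\right)^{2} = \left(-2\right)^{2} = 4$)
$- 7 \sqrt{P{\left(k{\left(6 \right)} \right)} + l{\left(1 \right)}} = - 7 \sqrt{4 + 1} = - 7 \sqrt{5}$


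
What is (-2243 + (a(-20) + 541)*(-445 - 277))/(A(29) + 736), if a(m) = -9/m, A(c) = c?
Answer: -3931699/7650 ≈ -513.95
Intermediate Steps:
(-2243 + (a(-20) + 541)*(-445 - 277))/(A(29) + 736) = (-2243 + (-9/(-20) + 541)*(-445 - 277))/(29 + 736) = (-2243 + (-9*(-1/20) + 541)*(-722))/765 = (-2243 + (9/20 + 541)*(-722))*(1/765) = (-2243 + (10829/20)*(-722))*(1/765) = (-2243 - 3909269/10)*(1/765) = -3931699/10*1/765 = -3931699/7650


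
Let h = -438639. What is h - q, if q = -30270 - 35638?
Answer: -372731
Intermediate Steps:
q = -65908
h - q = -438639 - 1*(-65908) = -438639 + 65908 = -372731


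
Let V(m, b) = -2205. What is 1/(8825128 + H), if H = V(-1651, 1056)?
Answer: 1/8822923 ≈ 1.1334e-7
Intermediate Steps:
H = -2205
1/(8825128 + H) = 1/(8825128 - 2205) = 1/8822923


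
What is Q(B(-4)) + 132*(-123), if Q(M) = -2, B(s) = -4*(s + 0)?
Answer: -16238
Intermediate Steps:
B(s) = -4*s
Q(B(-4)) + 132*(-123) = -2 + 132*(-123) = -2 - 16236 = -16238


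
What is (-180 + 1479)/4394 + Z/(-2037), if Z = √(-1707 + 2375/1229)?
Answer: 1299/4394 - 2*I*√643850978/2503473 ≈ 0.29563 - 0.020271*I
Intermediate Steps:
Z = 2*I*√643850978/1229 (Z = √(-1707 + 2375*(1/1229)) = √(-1707 + 2375/1229) = √(-2095528/1229) = 2*I*√643850978/1229 ≈ 41.292*I)
(-180 + 1479)/4394 + Z/(-2037) = (-180 + 1479)/4394 + (2*I*√643850978/1229)/(-2037) = 1299*(1/4394) + (2*I*√643850978/1229)*(-1/2037) = 1299/4394 - 2*I*√643850978/2503473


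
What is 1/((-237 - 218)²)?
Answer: 1/207025 ≈ 4.8303e-6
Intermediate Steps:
1/((-237 - 218)²) = 1/((-455)²) = 1/207025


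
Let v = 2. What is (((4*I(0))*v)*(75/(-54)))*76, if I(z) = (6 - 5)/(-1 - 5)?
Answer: 3800/27 ≈ 140.74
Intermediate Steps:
I(z) = -1/6 (I(z) = 1/(-6) = 1*(-1/6) = -1/6)
(((4*I(0))*v)*(75/(-54)))*76 = (((4*(-1/6))*2)*(75/(-54)))*76 = ((-2/3*2)*(75*(-1/54)))*76 = -4/3*(-25/18)*76 = (50/27)*76 = 3800/27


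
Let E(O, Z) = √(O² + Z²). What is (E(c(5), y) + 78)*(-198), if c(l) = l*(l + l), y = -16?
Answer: -15444 - 396*√689 ≈ -25839.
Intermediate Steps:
c(l) = 2*l² (c(l) = l*(2*l) = 2*l²)
(E(c(5), y) + 78)*(-198) = (√((2*5²)² + (-16)²) + 78)*(-198) = (√((2*25)² + 256) + 78)*(-198) = (√(50² + 256) + 78)*(-198) = (√(2500 + 256) + 78)*(-198) = (√2756 + 78)*(-198) = (2*√689 + 78)*(-198) = (78 + 2*√689)*(-198) = -15444 - 396*√689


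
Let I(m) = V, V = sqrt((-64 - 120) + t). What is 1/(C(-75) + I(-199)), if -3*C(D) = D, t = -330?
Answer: 25/1139 - I*sqrt(514)/1139 ≈ 0.021949 - 0.019905*I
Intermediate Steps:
C(D) = -D/3
V = I*sqrt(514) (V = sqrt((-64 - 120) - 330) = sqrt(-184 - 330) = sqrt(-514) = I*sqrt(514) ≈ 22.672*I)
I(m) = I*sqrt(514)
1/(C(-75) + I(-199)) = 1/(-1/3*(-75) + I*sqrt(514)) = 1/(25 + I*sqrt(514))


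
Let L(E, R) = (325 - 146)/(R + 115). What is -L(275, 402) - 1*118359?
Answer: -61191782/517 ≈ -1.1836e+5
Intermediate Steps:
L(E, R) = 179/(115 + R)
-L(275, 402) - 1*118359 = -179/(115 + 402) - 1*118359 = -179/517 - 118359 = -61191782/517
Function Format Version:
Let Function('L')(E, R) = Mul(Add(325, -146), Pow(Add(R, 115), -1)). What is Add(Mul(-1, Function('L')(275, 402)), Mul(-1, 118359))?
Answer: Rational(-61191782, 517) ≈ -1.1836e+5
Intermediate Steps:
Function('L')(E, R) = Mul(179, Pow(Add(115, R), -1))
Add(Mul(-1, Function('L')(275, 402)), Mul(-1, 118359)) = Add(Mul(-1, Mul(179, Pow(Add(115, 402), -1))), Mul(-1, 118359)) = Add(Mul(-1, Mul(179, Pow(517, -1))), -118359) = Add(Mul(-1, Mul(179, Rational(1, 517))), -118359) = Add(Mul(-1, Rational(179, 517)), -118359) = Add(Rational(-179, 517), -118359) = Rational(-61191782, 517)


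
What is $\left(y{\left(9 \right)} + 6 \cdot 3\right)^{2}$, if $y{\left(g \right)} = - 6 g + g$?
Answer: $729$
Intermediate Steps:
$y{\left(g \right)} = - 5 g$
$\left(y{\left(9 \right)} + 6 \cdot 3\right)^{2} = \left(\left(-5\right) 9 + 6 \cdot 3\right)^{2} = \left(-45 + 18\right)^{2} = \left(-27\right)^{2} = 729$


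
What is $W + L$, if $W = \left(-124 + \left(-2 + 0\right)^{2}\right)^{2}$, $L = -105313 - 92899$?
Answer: $-183812$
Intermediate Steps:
$L = -198212$
$W = 14400$ ($W = \left(-124 + \left(-2\right)^{2}\right)^{2} = \left(-124 + 4\right)^{2} = \left(-120\right)^{2} = 14400$)
$W + L = 14400 - 198212 = -183812$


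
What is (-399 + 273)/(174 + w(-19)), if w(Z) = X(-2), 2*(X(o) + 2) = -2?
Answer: -14/19 ≈ -0.73684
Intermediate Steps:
X(o) = -3 (X(o) = -2 + (1/2)*(-2) = -2 - 1 = -3)
w(Z) = -3
(-399 + 273)/(174 + w(-19)) = (-399 + 273)/(174 - 3) = -126/171 = -126*1/171 = -14/19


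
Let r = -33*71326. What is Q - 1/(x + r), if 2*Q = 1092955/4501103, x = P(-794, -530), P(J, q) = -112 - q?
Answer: 1286051860953/10592625734020 ≈ 0.12141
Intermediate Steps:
x = 418 (x = -112 - 1*(-530) = -112 + 530 = 418)
r = -2353758
Q = 1092955/9002206 (Q = (1092955/4501103)/2 = (1092955*(1/4501103))/2 = (½)*(1092955/4501103) = 1092955/9002206 ≈ 0.12141)
Q - 1/(x + r) = 1092955/9002206 - 1/(418 - 2353758) = 1092955/9002206 - 1/(-2353340) = 1092955/9002206 - 1*(-1/2353340) = 1092955/9002206 + 1/2353340 = 1286051860953/10592625734020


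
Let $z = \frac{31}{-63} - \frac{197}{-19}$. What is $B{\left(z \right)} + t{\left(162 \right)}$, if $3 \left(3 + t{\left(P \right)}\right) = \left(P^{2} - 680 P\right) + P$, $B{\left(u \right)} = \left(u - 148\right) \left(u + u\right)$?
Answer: $- \frac{43914617185}{1432809} \approx -30649.0$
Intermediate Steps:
$z = \frac{11822}{1197}$ ($z = 31 \left(- \frac{1}{63}\right) - - \frac{197}{19} = - \frac{31}{63} + \frac{197}{19} = \frac{11822}{1197} \approx 9.8764$)
$B{\left(u \right)} = 2 u \left(-148 + u\right)$ ($B{\left(u \right)} = \left(-148 + u\right) 2 u = 2 u \left(-148 + u\right)$)
$t{\left(P \right)} = -3 - \frac{679 P}{3} + \frac{P^{2}}{3}$ ($t{\left(P \right)} = -3 + \frac{\left(P^{2} - 680 P\right) + P}{3} = -3 + \frac{P^{2} - 679 P}{3} = -3 + \left(- \frac{679 P}{3} + \frac{P^{2}}{3}\right) = -3 - \frac{679 P}{3} + \frac{P^{2}}{3}$)
$B{\left(z \right)} + t{\left(162 \right)} = 2 \cdot \frac{11822}{1197} \left(-148 + \frac{11822}{1197}\right) - \left(36669 - 8748\right) = 2 \cdot \frac{11822}{1197} \left(- \frac{165334}{1197}\right) - 27921 = - \frac{3909157096}{1432809} - 27921 = - \frac{43914617185}{1432809}$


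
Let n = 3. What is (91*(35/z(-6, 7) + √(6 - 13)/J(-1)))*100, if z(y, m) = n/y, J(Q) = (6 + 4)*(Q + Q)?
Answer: -637000 - 455*I*√7 ≈ -6.37e+5 - 1203.8*I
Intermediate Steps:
J(Q) = 20*Q (J(Q) = 10*(2*Q) = 20*Q)
z(y, m) = 3/y
(91*(35/z(-6, 7) + √(6 - 13)/J(-1)))*100 = (91*(35/((3/(-6))) + √(6 - 13)/((20*(-1)))))*100 = (91*(35/((3*(-⅙))) + √(-7)/(-20)))*100 = (91*(35/(-½) + (I*√7)*(-1/20)))*100 = (91*(35*(-2) - I*√7/20))*100 = (91*(-70 - I*√7/20))*100 = (-6370 - 91*I*√7/20)*100 = -637000 - 455*I*√7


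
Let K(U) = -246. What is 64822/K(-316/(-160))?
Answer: -32411/123 ≈ -263.50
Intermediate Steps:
64822/K(-316/(-160)) = 64822/(-246) = 64822*(-1/246) = -32411/123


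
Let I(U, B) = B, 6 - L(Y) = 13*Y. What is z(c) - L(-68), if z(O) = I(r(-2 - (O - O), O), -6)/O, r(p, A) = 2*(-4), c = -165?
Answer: -48948/55 ≈ -889.96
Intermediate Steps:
L(Y) = 6 - 13*Y
r(p, A) = -8
z(O) = -6/O
z(c) - L(-68) = -6/(-165) - (6 - 13*(-68)) = -6*(-1/165) - (6 + 884) = 2/55 - 1*890 = 2/55 - 890 = -48948/55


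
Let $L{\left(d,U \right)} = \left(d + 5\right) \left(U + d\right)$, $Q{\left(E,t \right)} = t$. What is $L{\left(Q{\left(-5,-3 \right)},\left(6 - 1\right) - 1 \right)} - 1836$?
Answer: $-1834$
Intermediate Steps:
$L{\left(d,U \right)} = \left(5 + d\right) \left(U + d\right)$
$L{\left(Q{\left(-5,-3 \right)},\left(6 - 1\right) - 1 \right)} - 1836 = \left(\left(-3\right)^{2} + 5 \left(\left(6 - 1\right) - 1\right) + 5 \left(-3\right) + \left(\left(6 - 1\right) - 1\right) \left(-3\right)\right) - 1836 = \left(9 + 5 \left(5 - 1\right) - 15 + \left(5 - 1\right) \left(-3\right)\right) - 1836 = \left(9 + 5 \cdot 4 - 15 + 4 \left(-3\right)\right) - 1836 = \left(9 + 20 - 15 - 12\right) - 1836 = 2 - 1836 = -1834$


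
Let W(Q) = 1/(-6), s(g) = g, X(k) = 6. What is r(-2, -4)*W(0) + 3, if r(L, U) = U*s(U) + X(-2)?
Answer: -⅔ ≈ -0.66667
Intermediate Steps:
W(Q) = -⅙
r(L, U) = 6 + U² (r(L, U) = U*U + 6 = U² + 6 = 6 + U²)
r(-2, -4)*W(0) + 3 = (6 + (-4)²)*(-⅙) + 3 = (6 + 16)*(-⅙) + 3 = 22*(-⅙) + 3 = -11/3 + 3 = -⅔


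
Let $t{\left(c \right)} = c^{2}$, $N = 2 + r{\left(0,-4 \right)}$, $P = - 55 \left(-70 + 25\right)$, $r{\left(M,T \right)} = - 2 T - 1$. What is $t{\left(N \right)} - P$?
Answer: $-2394$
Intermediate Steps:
$r{\left(M,T \right)} = -1 - 2 T$
$P = 2475$ ($P = \left(-55\right) \left(-45\right) = 2475$)
$N = 9$ ($N = 2 - -7 = 2 + \left(-1 + 8\right) = 2 + 7 = 9$)
$t{\left(N \right)} - P = 9^{2} - 2475 = 81 - 2475 = -2394$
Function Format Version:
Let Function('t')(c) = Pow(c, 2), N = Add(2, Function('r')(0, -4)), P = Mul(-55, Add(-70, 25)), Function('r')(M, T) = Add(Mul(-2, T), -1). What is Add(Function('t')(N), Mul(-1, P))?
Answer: -2394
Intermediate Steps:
Function('r')(M, T) = Add(-1, Mul(-2, T))
P = 2475 (P = Mul(-55, -45) = 2475)
N = 9 (N = Add(2, Add(-1, Mul(-2, -4))) = Add(2, Add(-1, 8)) = Add(2, 7) = 9)
Add(Function('t')(N), Mul(-1, P)) = Add(Pow(9, 2), Mul(-1, 2475)) = Add(81, -2475) = -2394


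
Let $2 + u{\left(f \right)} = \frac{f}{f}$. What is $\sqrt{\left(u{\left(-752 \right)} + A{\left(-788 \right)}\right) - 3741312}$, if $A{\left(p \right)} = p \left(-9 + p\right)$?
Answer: $i \sqrt{3113277} \approx 1764.4 i$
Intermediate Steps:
$u{\left(f \right)} = -1$ ($u{\left(f \right)} = -2 + \frac{f}{f} = -2 + 1 = -1$)
$\sqrt{\left(u{\left(-752 \right)} + A{\left(-788 \right)}\right) - 3741312} = \sqrt{\left(-1 - 788 \left(-9 - 788\right)\right) - 3741312} = \sqrt{\left(-1 - -628036\right) - 3741312} = \sqrt{\left(-1 + 628036\right) - 3741312} = \sqrt{628035 - 3741312} = \sqrt{-3113277} = i \sqrt{3113277}$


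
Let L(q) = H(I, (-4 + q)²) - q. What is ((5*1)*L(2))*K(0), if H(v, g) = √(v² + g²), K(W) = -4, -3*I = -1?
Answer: 40 - 20*√145/3 ≈ -40.277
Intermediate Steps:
I = ⅓ (I = -⅓*(-1) = ⅓ ≈ 0.33333)
H(v, g) = √(g² + v²)
L(q) = √(⅑ + (-4 + q)⁴) - q (L(q) = √(((-4 + q)²)² + (⅓)²) - q = √((-4 + q)⁴ + ⅑) - q = √(⅑ + (-4 + q)⁴) - q)
((5*1)*L(2))*K(0) = ((5*1)*(-1*2 + √(1 + 9*(-4 + 2)⁴)/3))*(-4) = (5*(-2 + √(1 + 9*(-2)⁴)/3))*(-4) = (5*(-2 + √(1 + 9*16)/3))*(-4) = (5*(-2 + √(1 + 144)/3))*(-4) = (5*(-2 + √145/3))*(-4) = (-10 + 5*√145/3)*(-4) = 40 - 20*√145/3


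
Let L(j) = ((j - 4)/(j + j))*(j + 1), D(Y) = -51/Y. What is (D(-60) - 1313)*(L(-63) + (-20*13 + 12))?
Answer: 66361049/180 ≈ 3.6867e+5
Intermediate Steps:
L(j) = (1 + j)*(-4 + j)/(2*j) (L(j) = ((-4 + j)/((2*j)))*(1 + j) = ((-4 + j)*(1/(2*j)))*(1 + j) = ((-4 + j)/(2*j))*(1 + j) = (1 + j)*(-4 + j)/(2*j))
(D(-60) - 1313)*(L(-63) + (-20*13 + 12)) = (-51/(-60) - 1313)*((½)*(-4 - 63*(-3 - 63))/(-63) + (-20*13 + 12)) = (-51*(-1/60) - 1313)*((½)*(-1/63)*(-4 - 63*(-66)) + (-260 + 12)) = (17/20 - 1313)*((½)*(-1/63)*(-4 + 4158) - 248) = -26243*((½)*(-1/63)*4154 - 248)/20 = -26243*(-2077/63 - 248)/20 = -26243/20*(-17701/63) = 66361049/180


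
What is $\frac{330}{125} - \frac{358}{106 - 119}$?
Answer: $\frac{9808}{325} \approx 30.178$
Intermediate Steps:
$\frac{330}{125} - \frac{358}{106 - 119} = 330 \cdot \frac{1}{125} - \frac{358}{106 - 119} = \frac{66}{25} - \frac{358}{-13} = \frac{66}{25} - - \frac{358}{13} = \frac{66}{25} + \frac{358}{13} = \frac{9808}{325}$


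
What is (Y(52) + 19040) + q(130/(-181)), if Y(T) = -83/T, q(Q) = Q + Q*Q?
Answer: 32432946957/1703572 ≈ 19038.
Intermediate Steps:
q(Q) = Q + Q**2
(Y(52) + 19040) + q(130/(-181)) = (-83/52 + 19040) + (130/(-181))*(1 + 130/(-181)) = (-83*1/52 + 19040) + (130*(-1/181))*(1 + 130*(-1/181)) = (-83/52 + 19040) - 130*(1 - 130/181)/181 = 989997/52 - 130/181*51/181 = 989997/52 - 6630/32761 = 32432946957/1703572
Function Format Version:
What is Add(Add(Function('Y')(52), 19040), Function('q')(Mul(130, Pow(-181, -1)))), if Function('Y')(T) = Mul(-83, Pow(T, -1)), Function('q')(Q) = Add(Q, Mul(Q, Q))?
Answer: Rational(32432946957, 1703572) ≈ 19038.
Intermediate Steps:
Function('q')(Q) = Add(Q, Pow(Q, 2))
Add(Add(Function('Y')(52), 19040), Function('q')(Mul(130, Pow(-181, -1)))) = Add(Add(Mul(-83, Pow(52, -1)), 19040), Mul(Mul(130, Pow(-181, -1)), Add(1, Mul(130, Pow(-181, -1))))) = Add(Add(Mul(-83, Rational(1, 52)), 19040), Mul(Mul(130, Rational(-1, 181)), Add(1, Mul(130, Rational(-1, 181))))) = Add(Add(Rational(-83, 52), 19040), Mul(Rational(-130, 181), Add(1, Rational(-130, 181)))) = Add(Rational(989997, 52), Mul(Rational(-130, 181), Rational(51, 181))) = Add(Rational(989997, 52), Rational(-6630, 32761)) = Rational(32432946957, 1703572)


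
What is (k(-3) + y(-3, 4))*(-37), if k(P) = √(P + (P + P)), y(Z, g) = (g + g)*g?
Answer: -1184 - 111*I ≈ -1184.0 - 111.0*I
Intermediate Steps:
y(Z, g) = 2*g² (y(Z, g) = (2*g)*g = 2*g²)
k(P) = √3*√P (k(P) = √(P + 2*P) = √(3*P) = √3*√P)
(k(-3) + y(-3, 4))*(-37) = (√3*√(-3) + 2*4²)*(-37) = (√3*(I*√3) + 2*16)*(-37) = (3*I + 32)*(-37) = (32 + 3*I)*(-37) = -1184 - 111*I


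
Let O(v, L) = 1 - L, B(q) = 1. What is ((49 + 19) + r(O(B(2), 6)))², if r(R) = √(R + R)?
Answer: (68 + I*√10)² ≈ 4614.0 + 430.07*I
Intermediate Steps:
r(R) = √2*√R (r(R) = √(2*R) = √2*√R)
((49 + 19) + r(O(B(2), 6)))² = ((49 + 19) + √2*√(1 - 1*6))² = (68 + √2*√(1 - 6))² = (68 + √2*√(-5))² = (68 + √2*(I*√5))² = (68 + I*√10)²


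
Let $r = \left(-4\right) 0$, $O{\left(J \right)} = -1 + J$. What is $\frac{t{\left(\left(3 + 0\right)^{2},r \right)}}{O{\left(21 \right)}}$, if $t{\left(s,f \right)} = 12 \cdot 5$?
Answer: $3$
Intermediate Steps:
$r = 0$
$t{\left(s,f \right)} = 60$
$\frac{t{\left(\left(3 + 0\right)^{2},r \right)}}{O{\left(21 \right)}} = \frac{60}{-1 + 21} = \frac{60}{20} = 60 \cdot \frac{1}{20} = 3$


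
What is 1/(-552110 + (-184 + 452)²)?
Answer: -1/480286 ≈ -2.0821e-6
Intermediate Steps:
1/(-552110 + (-184 + 452)²) = 1/(-552110 + 268²) = 1/(-552110 + 71824) = 1/(-480286) = -1/480286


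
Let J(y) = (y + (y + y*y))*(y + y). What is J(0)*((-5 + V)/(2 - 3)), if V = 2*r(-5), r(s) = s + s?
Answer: 0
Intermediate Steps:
r(s) = 2*s
V = -20 (V = 2*(2*(-5)) = 2*(-10) = -20)
J(y) = 2*y*(y² + 2*y) (J(y) = (y + (y + y²))*(2*y) = (y² + 2*y)*(2*y) = 2*y*(y² + 2*y))
J(0)*((-5 + V)/(2 - 3)) = (2*0²*(2 + 0))*((-5 - 20)/(2 - 3)) = (2*0*2)*(-25/(-1)) = 0*(-25*(-1)) = 0*25 = 0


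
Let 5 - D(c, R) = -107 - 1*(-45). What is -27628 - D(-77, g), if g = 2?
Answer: -27695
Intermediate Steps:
D(c, R) = 67 (D(c, R) = 5 - (-107 - 1*(-45)) = 5 - (-107 + 45) = 5 - 1*(-62) = 5 + 62 = 67)
-27628 - D(-77, g) = -27628 - 1*67 = -27628 - 67 = -27695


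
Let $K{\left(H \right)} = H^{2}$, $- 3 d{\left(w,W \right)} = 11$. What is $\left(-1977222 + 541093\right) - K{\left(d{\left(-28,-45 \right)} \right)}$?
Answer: $- \frac{12925282}{9} \approx -1.4361 \cdot 10^{6}$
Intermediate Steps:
$d{\left(w,W \right)} = - \frac{11}{3}$ ($d{\left(w,W \right)} = \left(- \frac{1}{3}\right) 11 = - \frac{11}{3}$)
$\left(-1977222 + 541093\right) - K{\left(d{\left(-28,-45 \right)} \right)} = \left(-1977222 + 541093\right) - \left(- \frac{11}{3}\right)^{2} = -1436129 - \frac{121}{9} = - \frac{12925282}{9}$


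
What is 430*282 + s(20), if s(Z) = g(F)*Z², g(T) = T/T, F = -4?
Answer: 121660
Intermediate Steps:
g(T) = 1
s(Z) = Z² (s(Z) = 1*Z² = Z²)
430*282 + s(20) = 430*282 + 20² = 121260 + 400 = 121660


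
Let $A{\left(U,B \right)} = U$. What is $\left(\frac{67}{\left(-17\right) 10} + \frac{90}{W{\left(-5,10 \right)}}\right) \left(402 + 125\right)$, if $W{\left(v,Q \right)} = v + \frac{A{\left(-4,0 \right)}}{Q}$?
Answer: $- \frac{269731}{30} \approx -8991.0$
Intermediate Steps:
$W{\left(v,Q \right)} = v - \frac{4}{Q}$
$\left(\frac{67}{\left(-17\right) 10} + \frac{90}{W{\left(-5,10 \right)}}\right) \left(402 + 125\right) = \left(\frac{67}{\left(-17\right) 10} + \frac{90}{-5 - \frac{4}{10}}\right) \left(402 + 125\right) = \left(\frac{67}{-170} + \frac{90}{-5 - \frac{2}{5}}\right) 527 = \left(67 \left(- \frac{1}{170}\right) + \frac{90}{-5 - \frac{2}{5}}\right) 527 = \left(- \frac{67}{170} + \frac{90}{- \frac{27}{5}}\right) 527 = \left(- \frac{67}{170} + 90 \left(- \frac{5}{27}\right)\right) 527 = \left(- \frac{67}{170} - \frac{50}{3}\right) 527 = \left(- \frac{8701}{510}\right) 527 = - \frac{269731}{30}$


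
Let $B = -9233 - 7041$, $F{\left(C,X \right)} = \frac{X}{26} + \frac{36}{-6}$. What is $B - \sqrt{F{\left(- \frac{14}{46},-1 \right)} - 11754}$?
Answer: $-16274 - \frac{i \sqrt{7949786}}{26} \approx -16274.0 - 108.44 i$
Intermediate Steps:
$F{\left(C,X \right)} = -6 + \frac{X}{26}$ ($F{\left(C,X \right)} = X \frac{1}{26} + 36 \left(- \frac{1}{6}\right) = \frac{X}{26} - 6 = -6 + \frac{X}{26}$)
$B = -16274$
$B - \sqrt{F{\left(- \frac{14}{46},-1 \right)} - 11754} = -16274 - \sqrt{\left(-6 + \frac{1}{26} \left(-1\right)\right) - 11754} = -16274 - \sqrt{\left(-6 - \frac{1}{26}\right) - 11754} = -16274 - \sqrt{- \frac{157}{26} - 11754} = -16274 - \sqrt{- \frac{305761}{26}} = -16274 - \frac{i \sqrt{7949786}}{26}$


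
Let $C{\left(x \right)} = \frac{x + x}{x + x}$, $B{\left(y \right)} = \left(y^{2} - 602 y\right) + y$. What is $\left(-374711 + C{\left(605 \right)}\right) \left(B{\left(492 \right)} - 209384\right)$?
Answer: $98553226520$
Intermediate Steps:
$B{\left(y \right)} = y^{2} - 601 y$
$C{\left(x \right)} = 1$ ($C{\left(x \right)} = \frac{2 x}{2 x} = 2 x \frac{1}{2 x} = 1$)
$\left(-374711 + C{\left(605 \right)}\right) \left(B{\left(492 \right)} - 209384\right) = \left(-374711 + 1\right) \left(492 \left(-601 + 492\right) - 209384\right) = - 374710 \left(492 \left(-109\right) - 209384\right) = - 374710 \left(-53628 - 209384\right) = \left(-374710\right) \left(-263012\right) = 98553226520$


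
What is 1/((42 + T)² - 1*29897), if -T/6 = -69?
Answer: 1/178039 ≈ 5.6167e-6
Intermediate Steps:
T = 414 (T = -6*(-69) = 414)
1/((42 + T)² - 1*29897) = 1/((42 + 414)² - 1*29897) = 1/(456² - 29897) = 1/(207936 - 29897) = 1/178039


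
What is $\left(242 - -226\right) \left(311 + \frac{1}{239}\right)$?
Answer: $\frac{34786440}{239} \approx 1.4555 \cdot 10^{5}$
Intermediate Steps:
$\left(242 - -226\right) \left(311 + \frac{1}{239}\right) = \left(242 + 226\right) \left(311 + \frac{1}{239}\right) = 468 \cdot \frac{74330}{239} = \frac{34786440}{239}$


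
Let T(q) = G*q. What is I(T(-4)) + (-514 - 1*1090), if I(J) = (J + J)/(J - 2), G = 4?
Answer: -14420/9 ≈ -1602.2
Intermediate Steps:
T(q) = 4*q
I(J) = 2*J/(-2 + J) (I(J) = (2*J)/(-2 + J) = 2*J/(-2 + J))
I(T(-4)) + (-514 - 1*1090) = 2*(4*(-4))/(-2 + 4*(-4)) + (-514 - 1*1090) = 2*(-16)/(-2 - 16) + (-514 - 1090) = 2*(-16)/(-18) - 1604 = 2*(-16)*(-1/18) - 1604 = 16/9 - 1604 = -14420/9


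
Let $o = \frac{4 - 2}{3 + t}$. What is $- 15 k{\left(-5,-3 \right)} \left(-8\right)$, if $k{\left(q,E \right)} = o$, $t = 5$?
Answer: $30$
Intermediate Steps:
$o = \frac{1}{4}$ ($o = \frac{4 - 2}{3 + 5} = \frac{2}{8} = 2 \cdot \frac{1}{8} = \frac{1}{4} \approx 0.25$)
$k{\left(q,E \right)} = \frac{1}{4}$
$- 15 k{\left(-5,-3 \right)} \left(-8\right) = \left(-15\right) \frac{1}{4} \left(-8\right) = \left(- \frac{15}{4}\right) \left(-8\right) = 30$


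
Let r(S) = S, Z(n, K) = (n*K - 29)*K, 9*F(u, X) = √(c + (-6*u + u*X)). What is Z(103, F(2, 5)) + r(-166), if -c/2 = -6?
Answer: -12416/81 - 29*√10/9 ≈ -163.47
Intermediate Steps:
c = 12 (c = -2*(-6) = 12)
F(u, X) = √(12 - 6*u + X*u)/9 (F(u, X) = √(12 + (-6*u + u*X))/9 = √(12 + (-6*u + X*u))/9 = √(12 - 6*u + X*u)/9)
Z(n, K) = K*(-29 + K*n) (Z(n, K) = (K*n - 29)*K = (-29 + K*n)*K = K*(-29 + K*n))
Z(103, F(2, 5)) + r(-166) = (√(12 - 6*2 + 5*2)/9)*(-29 + (√(12 - 6*2 + 5*2)/9)*103) - 166 = (√(12 - 12 + 10)/9)*(-29 + (√(12 - 12 + 10)/9)*103) - 166 = (√10/9)*(-29 + (√10/9)*103) - 166 = (√10/9)*(-29 + 103*√10/9) - 166 = √10*(-29 + 103*√10/9)/9 - 166 = -166 + √10*(-29 + 103*√10/9)/9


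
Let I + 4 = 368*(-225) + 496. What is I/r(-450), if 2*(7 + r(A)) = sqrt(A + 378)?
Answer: 576156/67 + 246924*I*sqrt(2)/67 ≈ 8599.3 + 5212.0*I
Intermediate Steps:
I = -82308 (I = -4 + (368*(-225) + 496) = -4 + (-82800 + 496) = -4 - 82304 = -82308)
r(A) = -7 + sqrt(378 + A)/2 (r(A) = -7 + sqrt(A + 378)/2 = -7 + sqrt(378 + A)/2)
I/r(-450) = -82308/(-7 + sqrt(378 - 450)/2) = -82308/(-7 + sqrt(-72)/2) = -82308/(-7 + (6*I*sqrt(2))/2) = -82308/(-7 + 3*I*sqrt(2))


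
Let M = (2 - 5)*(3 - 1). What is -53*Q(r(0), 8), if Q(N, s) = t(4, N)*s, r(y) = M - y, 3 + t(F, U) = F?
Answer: -424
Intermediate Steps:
t(F, U) = -3 + F
M = -6 (M = -3*2 = -6)
r(y) = -6 - y
Q(N, s) = s (Q(N, s) = (-3 + 4)*s = 1*s = s)
-53*Q(r(0), 8) = -53*8 = -424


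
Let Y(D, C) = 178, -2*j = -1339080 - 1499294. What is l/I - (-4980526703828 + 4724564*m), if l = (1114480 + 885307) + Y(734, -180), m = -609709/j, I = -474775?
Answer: 95881511635757149212467/19251271655 ≈ 4.9805e+12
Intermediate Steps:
j = 1419187 (j = -(-1339080 - 1499294)/2 = -½*(-2838374) = 1419187)
m = -609709/1419187 ≈ -0.42962
l = 1999965 (l = (1114480 + 885307) + 178 = 1999787 + 178 = 1999965)
l/I - (-4980526703828 + 4724564*m) = 1999965/(-474775) - 4724564/(1/(-609709/1419187 - 1054177)) = 1999965*(-1/474775) - 4724564/(1/(-1496074903808/1419187)) = -399993/94955 - 4724564/(-1419187/1496074903808) = -399993/94955 - 4724564*(-1496074903808/1419187) = -399993/94955 + 7068301631834739712/1419187 = 95881511635757149212467/19251271655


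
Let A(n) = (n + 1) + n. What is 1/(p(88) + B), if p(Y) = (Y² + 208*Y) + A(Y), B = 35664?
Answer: 1/61889 ≈ 1.6158e-5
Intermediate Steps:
A(n) = 1 + 2*n (A(n) = (1 + n) + n = 1 + 2*n)
p(Y) = 1 + Y² + 210*Y (p(Y) = (Y² + 208*Y) + (1 + 2*Y) = 1 + Y² + 210*Y)
1/(p(88) + B) = 1/((1 + 88² + 210*88) + 35664) = 1/((1 + 7744 + 18480) + 35664) = 1/(26225 + 35664) = 1/61889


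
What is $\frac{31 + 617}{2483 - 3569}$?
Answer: $- \frac{108}{181} \approx -0.59669$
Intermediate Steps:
$\frac{31 + 617}{2483 - 3569} = \frac{648}{2483 - 3569} = \frac{648}{-1086} = 648 \left(- \frac{1}{1086}\right) = - \frac{108}{181}$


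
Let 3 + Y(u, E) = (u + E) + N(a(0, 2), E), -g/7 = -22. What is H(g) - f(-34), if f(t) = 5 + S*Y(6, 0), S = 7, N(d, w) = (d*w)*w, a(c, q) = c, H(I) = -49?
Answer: -75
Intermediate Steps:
g = 154 (g = -7*(-22) = 154)
N(d, w) = d*w**2
Y(u, E) = -3 + E + u (Y(u, E) = -3 + ((u + E) + 0*E**2) = -3 + ((E + u) + 0) = -3 + (E + u) = -3 + E + u)
f(t) = 26 (f(t) = 5 + 7*(-3 + 0 + 6) = 5 + 7*3 = 5 + 21 = 26)
H(g) - f(-34) = -49 - 1*26 = -49 - 26 = -75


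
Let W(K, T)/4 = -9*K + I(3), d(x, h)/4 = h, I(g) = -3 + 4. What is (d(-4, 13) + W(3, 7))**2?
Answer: 2704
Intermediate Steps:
I(g) = 1
d(x, h) = 4*h
W(K, T) = 4 - 36*K (W(K, T) = 4*(-9*K + 1) = 4*(1 - 9*K) = 4 - 36*K)
(d(-4, 13) + W(3, 7))**2 = (4*13 + (4 - 36*3))**2 = (52 + (4 - 108))**2 = (52 - 104)**2 = (-52)**2 = 2704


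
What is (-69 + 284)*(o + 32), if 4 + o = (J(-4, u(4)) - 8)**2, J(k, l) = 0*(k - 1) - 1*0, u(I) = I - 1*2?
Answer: 19780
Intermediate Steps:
u(I) = -2 + I (u(I) = I - 2 = -2 + I)
J(k, l) = 0 (J(k, l) = 0*(-1 + k) + 0 = 0 + 0 = 0)
o = 60 (o = -4 + (0 - 8)**2 = -4 + (-8)**2 = -4 + 64 = 60)
(-69 + 284)*(o + 32) = (-69 + 284)*(60 + 32) = 215*92 = 19780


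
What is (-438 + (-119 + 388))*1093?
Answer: -184717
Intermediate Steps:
(-438 + (-119 + 388))*1093 = (-438 + 269)*1093 = -169*1093 = -184717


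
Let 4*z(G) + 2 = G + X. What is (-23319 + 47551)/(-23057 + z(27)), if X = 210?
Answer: -96928/91993 ≈ -1.0536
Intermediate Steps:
z(G) = 52 + G/4 (z(G) = -½ + (G + 210)/4 = -½ + (210 + G)/4 = -½ + (105/2 + G/4) = 52 + G/4)
(-23319 + 47551)/(-23057 + z(27)) = (-23319 + 47551)/(-23057 + (52 + (¼)*27)) = 24232/(-23057 + (52 + 27/4)) = 24232/(-23057 + 235/4) = 24232/(-91993/4) = 24232*(-4/91993) = -96928/91993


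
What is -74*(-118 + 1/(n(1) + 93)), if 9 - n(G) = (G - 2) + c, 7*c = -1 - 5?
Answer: 6347646/727 ≈ 8731.3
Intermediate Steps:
c = -6/7 (c = (-1 - 5)/7 = (⅐)*(-6) = -6/7 ≈ -0.85714)
n(G) = 83/7 - G (n(G) = 9 - ((G - 2) - 6/7) = 9 - ((-2 + G) - 6/7) = 9 - (-20/7 + G) = 9 + (20/7 - G) = 83/7 - G)
-74*(-118 + 1/(n(1) + 93)) = -74*(-118 + 1/((83/7 - 1*1) + 93)) = -74*(-118 + 1/((83/7 - 1) + 93)) = -74*(-118 + 1/(76/7 + 93)) = -74*(-118 + 1/(727/7)) = -74*(-118 + 7/727) = -74*(-85779/727) = 6347646/727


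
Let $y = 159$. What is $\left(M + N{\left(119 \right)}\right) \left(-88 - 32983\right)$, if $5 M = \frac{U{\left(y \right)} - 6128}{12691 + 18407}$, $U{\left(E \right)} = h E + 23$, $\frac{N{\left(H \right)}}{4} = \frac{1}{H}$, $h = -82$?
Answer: $\frac{18255820349}{6167770} \approx 2959.9$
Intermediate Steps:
$N{\left(H \right)} = \frac{4}{H}$
$U{\left(E \right)} = 23 - 82 E$ ($U{\left(E \right)} = - 82 E + 23 = 23 - 82 E$)
$M = - \frac{6381}{51830}$ ($M = \frac{\left(\left(23 - 13038\right) - 6128\right) \frac{1}{12691 + 18407}}{5} = \frac{\left(\left(23 - 13038\right) - 6128\right) \frac{1}{31098}}{5} = \frac{\left(-13015 - 6128\right) \frac{1}{31098}}{5} = \frac{\left(-19143\right) \frac{1}{31098}}{5} = \frac{1}{5} \left(- \frac{6381}{10366}\right) = - \frac{6381}{51830} \approx -0.12311$)
$\left(M + N{\left(119 \right)}\right) \left(-88 - 32983\right) = \left(- \frac{6381}{51830} + \frac{4}{119}\right) \left(-88 - 32983\right) = \left(- \frac{6381}{51830} + 4 \cdot \frac{1}{119}\right) \left(-33071\right) = \left(- \frac{6381}{51830} + \frac{4}{119}\right) \left(-33071\right) = \left(- \frac{552019}{6167770}\right) \left(-33071\right) = \frac{18255820349}{6167770}$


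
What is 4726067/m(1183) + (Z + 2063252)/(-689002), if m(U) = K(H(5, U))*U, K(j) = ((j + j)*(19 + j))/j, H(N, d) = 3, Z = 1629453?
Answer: 1532028467237/17931966052 ≈ 85.436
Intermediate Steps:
K(j) = 38 + 2*j (K(j) = ((2*j)*(19 + j))/j = (2*j*(19 + j))/j = 38 + 2*j)
m(U) = 44*U (m(U) = (38 + 2*3)*U = (38 + 6)*U = 44*U)
4726067/m(1183) + (Z + 2063252)/(-689002) = 4726067/((44*1183)) + (1629453 + 2063252)/(-689002) = 4726067/52052 + 3692705*(-1/689002) = 4726067*(1/52052) - 3692705/689002 = 4726067/52052 - 3692705/689002 = 1532028467237/17931966052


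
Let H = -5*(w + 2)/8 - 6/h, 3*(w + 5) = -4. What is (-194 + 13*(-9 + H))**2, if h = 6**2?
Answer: 44502241/576 ≈ 77261.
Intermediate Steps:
w = -19/3 (w = -5 + (1/3)*(-4) = -5 - 4/3 = -19/3 ≈ -6.3333)
h = 36
H = 61/24 (H = -5*(-19/3 + 2)/8 - 6/36 = -5*(-13/3)*(1/8) - 6*1/36 = (65/3)*(1/8) - 1/6 = 65/24 - 1/6 = 61/24 ≈ 2.5417)
(-194 + 13*(-9 + H))**2 = (-194 + 13*(-9 + 61/24))**2 = (-194 + 13*(-155/24))**2 = (-194 - 2015/24)**2 = (-6671/24)**2 = 44502241/576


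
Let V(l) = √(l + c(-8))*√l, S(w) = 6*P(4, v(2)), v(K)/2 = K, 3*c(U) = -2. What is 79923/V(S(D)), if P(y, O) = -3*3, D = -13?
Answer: -26641*√82/164 ≈ -1471.0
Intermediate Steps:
c(U) = -⅔ (c(U) = (⅓)*(-2) = -⅔)
v(K) = 2*K
P(y, O) = -9
S(w) = -54 (S(w) = 6*(-9) = -54)
V(l) = √l*√(-⅔ + l) (V(l) = √(l - ⅔)*√l = √(-⅔ + l)*√l = √l*√(-⅔ + l))
79923/V(S(D)) = 79923/((√3*√(-54)*√(-2 + 3*(-54))/3)) = 79923/((√3*(3*I*√6)*√(-2 - 162)/3)) = 79923/((√3*(3*I*√6)*√(-164)/3)) = 79923/((√3*(3*I*√6)*(2*I*√41)/3)) = 79923/((-6*√82)) = 79923*(-√82/492) = -26641*√82/164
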